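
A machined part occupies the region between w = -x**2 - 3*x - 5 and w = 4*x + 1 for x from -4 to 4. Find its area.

The difference (-x**2 - 3*x - 5) - (4*x + 1) = -x**2 - 7*x - 6 changes sign at x = -1 inside [-4, 4], so split the integral there.
∫[-4,-1] (-x**2 - 7*x - 6) dx = 27/2.
∫[-1,4] (-x**2 - 7*x - 6) dx = -625/6; the area of that piece is 625/6.
Total area = 27/2 + 625/6 = 353/3.

353/3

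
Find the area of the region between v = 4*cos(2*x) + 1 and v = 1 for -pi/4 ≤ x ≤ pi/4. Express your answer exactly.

On [-pi/4, pi/4], (4*cos(2*x) + 1) - (1) = 4*cos(2*x) is ≥ 0 throughout, so the area is a single integral of |4*cos(2*x)|.
∫[-pi/4,pi/4] (4*cos(2*x)) dx = 4.

4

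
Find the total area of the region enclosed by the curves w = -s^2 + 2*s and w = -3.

32/3

Set the curves equal: -s^2 + 2*s = -3, so -s^2 + 2*s + 3 = 0, which factors as -(s - 3)*(s + 1) = 0. The curves meet at s = -1, 3.
On [-1, 3], w = -s^2 + 2*s is on top; that piece has area ∫[-1,3] (-s^2 + 2*s + 3) ds = 32/3.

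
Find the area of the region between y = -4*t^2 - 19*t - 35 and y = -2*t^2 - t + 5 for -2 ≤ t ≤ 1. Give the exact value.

On [-2, 1], (-4*t^2 - 19*t - 35) - (-2*t^2 - t + 5) = -2*t^2 - 18*t - 40 is ≤ 0 throughout, so the area is a single integral of |-2*t^2 - 18*t - 40|.
∫[-2,1] (-2*t^2 - 18*t - 40) dt = -99; the area of that piece is 99.

99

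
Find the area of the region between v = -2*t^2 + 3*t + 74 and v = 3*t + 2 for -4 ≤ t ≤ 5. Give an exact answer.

522

On [-4, 5], (-2*t^2 + 3*t + 74) - (3*t + 2) = -2*t^2 + 72 is ≥ 0 throughout, so the area is a single integral of |-2*t^2 + 72|.
∫[-4,5] (-2*t^2 + 72) dt = 522.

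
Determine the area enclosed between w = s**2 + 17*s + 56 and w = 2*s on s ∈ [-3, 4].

On [-3, 4], (s**2 + 17*s + 56) - (2*s) = s**2 + 15*s + 56 is ≥ 0 throughout, so the area is a single integral of |s**2 + 15*s + 56|.
∫[-3,4] (s**2 + 15*s + 56) ds = 2849/6.

2849/6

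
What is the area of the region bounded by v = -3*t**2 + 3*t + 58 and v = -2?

729/2

Set the curves equal: -3*t**2 + 3*t + 58 = -2, so -3*t**2 + 3*t + 60 = 0, which factors as -3*(t - 5)*(t + 4) = 0. The curves meet at t = -4, 5.
On [-4, 5], v = -3*t**2 + 3*t + 58 is on top; that piece has area ∫[-4,5] (-3*t**2 + 3*t + 60) dt = 729/2.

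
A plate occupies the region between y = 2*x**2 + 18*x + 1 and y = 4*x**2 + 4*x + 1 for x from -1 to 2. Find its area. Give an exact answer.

The difference (2*x**2 + 18*x + 1) - (4*x**2 + 4*x + 1) = -2*x**2 + 14*x changes sign at x = 0 inside [-1, 2], so split the integral there.
∫[-1,0] (-2*x**2 + 14*x) dx = -23/3; the area of that piece is 23/3.
∫[0,2] (-2*x**2 + 14*x) dx = 68/3.
Total area = 23/3 + 68/3 = 91/3.

91/3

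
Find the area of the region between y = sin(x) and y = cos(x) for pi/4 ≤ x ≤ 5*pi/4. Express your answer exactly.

On [pi/4, 5*pi/4], (sin(x)) - (cos(x)) = sin(x) - cos(x) is ≥ 0 throughout, so the area is a single integral of |sin(x) - cos(x)|.
∫[pi/4,5*pi/4] (sin(x) - cos(x)) dx = 2*sqrt(2).

2*sqrt(2)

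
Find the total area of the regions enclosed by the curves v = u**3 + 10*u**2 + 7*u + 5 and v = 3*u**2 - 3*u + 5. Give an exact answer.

Set the curves equal: u**3 + 10*u**2 + 7*u + 5 = 3*u**2 - 3*u + 5, so u**3 + 7*u**2 + 10*u = 0, which factors as u*(u + 2)*(u + 5) = 0. The curves meet at u = -5, -2, 0.
On [-5, -2], v = u**3 + 10*u**2 + 7*u + 5 is on top; that piece has area ∫[-5,-2] (u**3 + 7*u**2 + 10*u) du = 63/4.
On [-2, 0], v = 3*u**2 - 3*u + 5 is on top; that piece has area ∫[-2,0] (-(u**3 + 7*u**2 + 10*u)) du = 16/3.
Total enclosed area = 63/4 + 16/3 = 253/12.

253/12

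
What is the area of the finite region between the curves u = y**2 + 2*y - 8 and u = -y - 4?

125/6

Both boundary curves give u as a function of y, so integrate with respect to y. Setting them equal: y**2 + 3*y - 4 = 0, i.e. (y - 1)*(y + 4) = 0, so they meet at y = -4, 1.
For y in [-4, 1], u = y**2 + 2*y - 8 is on the left; area = ∫[-4,1] (-(y**2 + 3*y - 4)) dy = 125/6.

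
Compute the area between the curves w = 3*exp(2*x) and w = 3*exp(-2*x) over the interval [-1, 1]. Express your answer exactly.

-6 + 3*exp(-2) + 3*exp(2)

The difference (3*exp(2*x)) - (3*exp(-2*x)) = 3*exp(2*x) - 3*exp(-2*x) changes sign at x = 0 inside [-1, 1], so split the integral there.
∫[-1,0] (3*exp(2*x) - 3*exp(-2*x)) dx = -3*exp(2)/2 - 3*exp(-2)/2 + 3; the area of that piece is -3 + 3*exp(-2)/2 + 3*exp(2)/2.
∫[0,1] (3*exp(2*x) - 3*exp(-2*x)) dx = -3 + 3*exp(-2)/2 + 3*exp(2)/2.
Total area = (-3 + 3*exp(-2)/2 + 3*exp(2)/2) + (-3 + 3*exp(-2)/2 + 3*exp(2)/2) = -6 + 3*exp(-2) + 3*exp(2).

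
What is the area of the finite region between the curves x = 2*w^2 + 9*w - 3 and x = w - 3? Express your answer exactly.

Both boundary curves give x as a function of w, so integrate with respect to w. Setting them equal: 2*w^2 + 8*w = 0, i.e. 2*w*(w + 4) = 0, so they meet at w = -4, 0.
For w in [-4, 0], x = 2*w^2 + 9*w - 3 is on the left; area = ∫[-4,0] (-(2*w^2 + 8*w)) dw = 64/3.

64/3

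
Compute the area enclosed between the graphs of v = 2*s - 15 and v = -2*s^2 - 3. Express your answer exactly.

Set the curves equal: 2*s - 15 = -2*s^2 - 3, so 2*s^2 + 2*s - 12 = 0, which factors as 2*(s - 2)*(s + 3) = 0. The curves meet at s = -3, 2.
On [-3, 2], v = -2*s^2 - 3 is on top; that piece has area ∫[-3,2] (-(2*s^2 + 2*s - 12)) ds = 125/3.

125/3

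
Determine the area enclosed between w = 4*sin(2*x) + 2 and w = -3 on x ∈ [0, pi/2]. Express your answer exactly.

4 + 5*pi/2

On [0, pi/2], (4*sin(2*x) + 2) - (-3) = 4*sin(2*x) + 5 is ≥ 0 throughout, so the area is a single integral of |4*sin(2*x) + 5|.
∫[0,pi/2] (4*sin(2*x) + 5) dx = 4 + 5*pi/2.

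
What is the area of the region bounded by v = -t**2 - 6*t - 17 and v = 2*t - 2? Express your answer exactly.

Set the curves equal: -t**2 - 6*t - 17 = 2*t - 2, so -t**2 - 8*t - 15 = 0, which factors as -(t + 3)*(t + 5) = 0. The curves meet at t = -5, -3.
On [-5, -3], v = -t**2 - 6*t - 17 is on top; that piece has area ∫[-5,-3] (-t**2 - 8*t - 15) dt = 4/3.

4/3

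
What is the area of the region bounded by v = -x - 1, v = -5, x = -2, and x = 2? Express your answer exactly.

16

On [-2, 2], (-x - 1) - (-5) = -x + 4 is ≥ 0 throughout, so the area is a single integral of |-x + 4|.
∫[-2,2] (-x + 4) dx = 16.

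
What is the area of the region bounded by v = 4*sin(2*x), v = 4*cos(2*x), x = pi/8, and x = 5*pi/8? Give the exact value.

On [pi/8, 5*pi/8], (4*sin(2*x)) - (4*cos(2*x)) = 4*sin(2*x) - 4*cos(2*x) is ≥ 0 throughout, so the area is a single integral of |4*sin(2*x) - 4*cos(2*x)|.
∫[pi/8,5*pi/8] (4*sin(2*x) - 4*cos(2*x)) dx = 4*sqrt(2).

4*sqrt(2)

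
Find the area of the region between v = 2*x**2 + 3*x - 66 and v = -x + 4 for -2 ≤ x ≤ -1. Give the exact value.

214/3

On [-2, -1], (2*x**2 + 3*x - 66) - (-x + 4) = 2*x**2 + 4*x - 70 is ≤ 0 throughout, so the area is a single integral of |2*x**2 + 4*x - 70|.
∫[-2,-1] (2*x**2 + 4*x - 70) dx = -214/3; the area of that piece is 214/3.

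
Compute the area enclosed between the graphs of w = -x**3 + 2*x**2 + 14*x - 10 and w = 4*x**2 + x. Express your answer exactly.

Set the curves equal: -x**3 + 2*x**2 + 14*x - 10 = 4*x**2 + x, so -x**3 - 2*x**2 + 13*x - 10 = 0, which factors as -(x - 2)*(x - 1)*(x + 5) = 0. The curves meet at x = -5, 1, 2.
On [-5, 1], w = 4*x**2 + x is on top; that piece has area ∫[-5,1] (-(-x**3 - 2*x**2 + 13*x - 10)) dx = 144.
On [1, 2], w = -x**3 + 2*x**2 + 14*x - 10 is on top; that piece has area ∫[1,2] (-x**3 - 2*x**2 + 13*x - 10) dx = 13/12.
Total enclosed area = 144 + 13/12 = 1741/12.

1741/12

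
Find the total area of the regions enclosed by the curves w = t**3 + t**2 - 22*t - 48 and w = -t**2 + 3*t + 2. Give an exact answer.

Set the curves equal: t**3 + t**2 - 22*t - 48 = -t**2 + 3*t + 2, so t**3 + 2*t**2 - 25*t - 50 = 0, which factors as (t - 5)*(t + 2)*(t + 5) = 0. The curves meet at t = -5, -2, 5.
On [-5, -2], w = t**3 + t**2 - 22*t - 48 is on top; that piece has area ∫[-5,-2] (t**3 + 2*t**2 - 25*t - 50) dt = 153/4.
On [-2, 5], w = -t**2 + 3*t + 2 is on top; that piece has area ∫[-2,5] (-(t**3 + 2*t**2 - 25*t - 50)) dt = 4459/12.
Total enclosed area = 153/4 + 4459/12 = 2459/6.

2459/6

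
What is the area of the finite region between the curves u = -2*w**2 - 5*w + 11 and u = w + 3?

Both boundary curves give u as a function of w, so integrate with respect to w. Setting them equal: -2*w**2 - 6*w + 8 = 0, i.e. -2*(w - 1)*(w + 4) = 0, so they meet at w = -4, 1.
For w in [-4, 1], u = -2*w**2 - 5*w + 11 is on the right; area = ∫[-4,1] (-2*w**2 - 6*w + 8) dw = 125/3.

125/3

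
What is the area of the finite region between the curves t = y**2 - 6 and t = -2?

32/3

Both boundary curves give t as a function of y, so integrate with respect to y. Setting them equal: y**2 - 4 = 0, i.e. (y - 2)*(y + 2) = 0, so they meet at y = -2, 2.
For y in [-2, 2], t = y**2 - 6 is on the left; area = ∫[-2,2] (-(y**2 - 4)) dy = 32/3.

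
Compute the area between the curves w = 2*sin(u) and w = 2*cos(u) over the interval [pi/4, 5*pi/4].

4*sqrt(2)

On [pi/4, 5*pi/4], (2*sin(u)) - (2*cos(u)) = 2*sin(u) - 2*cos(u) is ≥ 0 throughout, so the area is a single integral of |2*sin(u) - 2*cos(u)|.
∫[pi/4,5*pi/4] (2*sin(u) - 2*cos(u)) du = 4*sqrt(2).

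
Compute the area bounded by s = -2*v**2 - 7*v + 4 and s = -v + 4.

9

Both boundary curves give s as a function of v, so integrate with respect to v. Setting them equal: -2*v**2 - 6*v = 0, i.e. -2*v*(v + 3) = 0, so they meet at v = -3, 0.
For v in [-3, 0], s = -2*v**2 - 7*v + 4 is on the right; area = ∫[-3,0] (-2*v**2 - 6*v) dv = 9.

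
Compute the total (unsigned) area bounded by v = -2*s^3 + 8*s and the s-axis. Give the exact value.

The curve meets the s-axis where -2*s^3 + 8*s = 0, i.e. -2*s*(s - 2)*(s + 2) = 0, at s = -2, 0, 2.
On [-2, 0] the curve lies below the axis; ∫[-2,0] (-2*s^3 + 8*s) ds = -8, giving area 8.
On [0, 2] the curve lies above the axis; ∫[0,2] (-2*s^3 + 8*s) ds = 8, giving area 8.
Total area = 8 + 8 = 16.

16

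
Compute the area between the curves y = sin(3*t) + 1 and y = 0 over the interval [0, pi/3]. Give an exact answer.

On [0, pi/3], (sin(3*t) + 1) - (0) = sin(3*t) + 1 is ≥ 0 throughout, so the area is a single integral of |sin(3*t) + 1|.
∫[0,pi/3] (sin(3*t) + 1) dt = 2/3 + pi/3.

2/3 + pi/3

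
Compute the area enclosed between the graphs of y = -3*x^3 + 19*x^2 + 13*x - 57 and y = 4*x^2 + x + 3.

Set the curves equal: -3*x^3 + 19*x^2 + 13*x - 57 = 4*x^2 + x + 3, so -3*x^3 + 15*x^2 + 12*x - 60 = 0, which factors as -3*(x - 5)*(x - 2)*(x + 2) = 0. The curves meet at x = -2, 2, 5.
On [-2, 2], y = 4*x^2 + x + 3 is on top; that piece has area ∫[-2,2] (-(-3*x^3 + 15*x^2 + 12*x - 60)) dx = 160.
On [2, 5], y = -3*x^3 + 19*x^2 + 13*x - 57 is on top; that piece has area ∫[2,5] (-3*x^3 + 15*x^2 + 12*x - 60) dx = 297/4.
Total enclosed area = 160 + 297/4 = 937/4.

937/4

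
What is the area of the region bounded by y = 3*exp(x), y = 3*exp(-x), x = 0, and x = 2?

-6 + 3*exp(-2) + 3*exp(2)

On [0, 2], (3*exp(x)) - (3*exp(-x)) = 3*exp(x) - 3*exp(-x) is ≥ 0 throughout, so the area is a single integral of |3*exp(x) - 3*exp(-x)|.
∫[0,2] (3*exp(x) - 3*exp(-x)) dx = -6 + 3*exp(-2) + 3*exp(2).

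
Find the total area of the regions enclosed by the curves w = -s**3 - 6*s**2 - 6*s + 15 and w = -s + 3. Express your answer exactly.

131/4

Set the curves equal: -s**3 - 6*s**2 - 6*s + 15 = -s + 3, so -s**3 - 6*s**2 - 5*s + 12 = 0, which factors as -(s - 1)*(s + 3)*(s + 4) = 0. The curves meet at s = -4, -3, 1.
On [-4, -3], w = -s + 3 is on top; that piece has area ∫[-4,-3] (-(-s**3 - 6*s**2 - 5*s + 12)) ds = 3/4.
On [-3, 1], w = -s**3 - 6*s**2 - 6*s + 15 is on top; that piece has area ∫[-3,1] (-s**3 - 6*s**2 - 5*s + 12) ds = 32.
Total enclosed area = 3/4 + 32 = 131/4.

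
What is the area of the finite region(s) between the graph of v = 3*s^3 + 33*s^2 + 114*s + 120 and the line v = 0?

37/4

The curve meets the s-axis where 3*s^3 + 33*s^2 + 114*s + 120 = 0, i.e. 3*(s + 2)*(s + 4)*(s + 5) = 0, at s = -5, -4, -2.
On [-5, -4] the curve lies above the axis; ∫[-5,-4] (3*s^3 + 33*s^2 + 114*s + 120) ds = 5/4, giving area 5/4.
On [-4, -2] the curve lies below the axis; ∫[-4,-2] (3*s^3 + 33*s^2 + 114*s + 120) ds = -8, giving area 8.
Total area = 5/4 + 8 = 37/4.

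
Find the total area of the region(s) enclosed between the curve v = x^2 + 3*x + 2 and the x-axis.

The curve meets the x-axis where x^2 + 3*x + 2 = 0, i.e. (x + 1)*(x + 2) = 0, at x = -2, -1.
On [-2, -1] the curve lies below the axis; ∫[-2,-1] (x^2 + 3*x + 2) dx = -1/6, giving area 1/6.

1/6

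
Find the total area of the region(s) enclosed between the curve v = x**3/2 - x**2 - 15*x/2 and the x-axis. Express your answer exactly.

863/12

The curve meets the x-axis where x**3/2 - x**2 - 15*x/2 = 0, i.e. x*(x - 5)*(x + 3)/2 = 0, at x = -3, 0, 5.
On [-3, 0] the curve lies above the axis; ∫[-3,0] (x**3/2 - x**2 - 15*x/2) dx = 117/8, giving area 117/8.
On [0, 5] the curve lies below the axis; ∫[0,5] (x**3/2 - x**2 - 15*x/2) dx = -1375/24, giving area 1375/24.
Total area = 117/8 + 1375/24 = 863/12.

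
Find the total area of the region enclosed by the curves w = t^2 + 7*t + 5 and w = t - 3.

4/3

Set the curves equal: t^2 + 7*t + 5 = t - 3, so t^2 + 6*t + 8 = 0, which factors as (t + 2)*(t + 4) = 0. The curves meet at t = -4, -2.
On [-4, -2], w = t - 3 is on top; that piece has area ∫[-4,-2] (-(t^2 + 6*t + 8)) dt = 4/3.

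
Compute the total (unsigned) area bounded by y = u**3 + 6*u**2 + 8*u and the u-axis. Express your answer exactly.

8

The curve meets the u-axis where u**3 + 6*u**2 + 8*u = 0, i.e. u*(u + 2)*(u + 4) = 0, at u = -4, -2, 0.
On [-4, -2] the curve lies above the axis; ∫[-4,-2] (u**3 + 6*u**2 + 8*u) du = 4, giving area 4.
On [-2, 0] the curve lies below the axis; ∫[-2,0] (u**3 + 6*u**2 + 8*u) du = -4, giving area 4.
Total area = 4 + 4 = 8.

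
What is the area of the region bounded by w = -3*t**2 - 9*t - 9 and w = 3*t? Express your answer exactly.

4

Set the curves equal: -3*t**2 - 9*t - 9 = 3*t, so -3*t**2 - 12*t - 9 = 0, which factors as -3*(t + 1)*(t + 3) = 0. The curves meet at t = -3, -1.
On [-3, -1], w = -3*t**2 - 9*t - 9 is on top; that piece has area ∫[-3,-1] (-3*t**2 - 12*t - 9) dt = 4.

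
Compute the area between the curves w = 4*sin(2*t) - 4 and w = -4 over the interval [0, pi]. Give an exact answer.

8

The difference (4*sin(2*t) - 4) - (-4) = 4*sin(2*t) changes sign at t = pi/2 inside [0, pi], so split the integral there.
∫[0,pi/2] (4*sin(2*t)) dt = 4.
∫[pi/2,pi] (4*sin(2*t)) dt = -4; the area of that piece is 4.
Total area = 4 + 4 = 8.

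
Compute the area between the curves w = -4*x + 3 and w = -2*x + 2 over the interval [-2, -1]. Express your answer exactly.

On [-2, -1], (-4*x + 3) - (-2*x + 2) = -2*x + 1 is ≥ 0 throughout, so the area is a single integral of |-2*x + 1|.
∫[-2,-1] (-2*x + 1) dx = 4.

4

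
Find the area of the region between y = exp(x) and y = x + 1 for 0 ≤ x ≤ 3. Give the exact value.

-17/2 + exp(3)

On [0, 3], (exp(x)) - (x + 1) = -x + exp(x) - 1 is ≥ 0 throughout, so the area is a single integral of |-x + exp(x) - 1|.
∫[0,3] (-x + exp(x) - 1) dx = -17/2 + exp(3).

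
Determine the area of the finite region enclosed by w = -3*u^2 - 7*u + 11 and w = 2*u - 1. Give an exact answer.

125/2

Set the curves equal: -3*u^2 - 7*u + 11 = 2*u - 1, so -3*u^2 - 9*u + 12 = 0, which factors as -3*(u - 1)*(u + 4) = 0. The curves meet at u = -4, 1.
On [-4, 1], w = -3*u^2 - 7*u + 11 is on top; that piece has area ∫[-4,1] (-3*u^2 - 9*u + 12) du = 125/2.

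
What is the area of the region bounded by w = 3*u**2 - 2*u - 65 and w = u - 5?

729/2

Set the curves equal: 3*u**2 - 2*u - 65 = u - 5, so 3*u**2 - 3*u - 60 = 0, which factors as 3*(u - 5)*(u + 4) = 0. The curves meet at u = -4, 5.
On [-4, 5], w = u - 5 is on top; that piece has area ∫[-4,5] (-(3*u**2 - 3*u - 60)) du = 729/2.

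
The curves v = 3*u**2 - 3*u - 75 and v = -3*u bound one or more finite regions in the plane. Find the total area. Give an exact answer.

500

Set the curves equal: 3*u**2 - 3*u - 75 = -3*u, so 3*u**2 - 75 = 0, which factors as 3*(u - 5)*(u + 5) = 0. The curves meet at u = -5, 5.
On [-5, 5], v = -3*u is on top; that piece has area ∫[-5,5] (-(3*u**2 - 75)) du = 500.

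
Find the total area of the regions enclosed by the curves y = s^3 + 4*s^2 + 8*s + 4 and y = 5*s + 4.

37/12

Set the curves equal: s^3 + 4*s^2 + 8*s + 4 = 5*s + 4, so s^3 + 4*s^2 + 3*s = 0, which factors as s*(s + 1)*(s + 3) = 0. The curves meet at s = -3, -1, 0.
On [-3, -1], y = s^3 + 4*s^2 + 8*s + 4 is on top; that piece has area ∫[-3,-1] (s^3 + 4*s^2 + 3*s) ds = 8/3.
On [-1, 0], y = 5*s + 4 is on top; that piece has area ∫[-1,0] (-(s^3 + 4*s^2 + 3*s)) ds = 5/12.
Total enclosed area = 8/3 + 5/12 = 37/12.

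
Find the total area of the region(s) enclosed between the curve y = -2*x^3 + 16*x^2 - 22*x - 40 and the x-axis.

443/3

The curve meets the x-axis where -2*x^3 + 16*x^2 - 22*x - 40 = 0, i.e. -2*(x - 5)*(x - 4)*(x + 1) = 0, at x = -1, 4, 5.
On [-1, 4] the curve lies below the axis; ∫[-1,4] (-2*x^3 + 16*x^2 - 22*x - 40) dx = -875/6, giving area 875/6.
On [4, 5] the curve lies above the axis; ∫[4,5] (-2*x^3 + 16*x^2 - 22*x - 40) dx = 11/6, giving area 11/6.
Total area = 875/6 + 11/6 = 443/3.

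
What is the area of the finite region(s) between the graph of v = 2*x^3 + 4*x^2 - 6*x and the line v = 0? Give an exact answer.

71/3

The curve meets the x-axis where 2*x^3 + 4*x^2 - 6*x = 0, i.e. 2*x*(x - 1)*(x + 3) = 0, at x = -3, 0, 1.
On [-3, 0] the curve lies above the axis; ∫[-3,0] (2*x^3 + 4*x^2 - 6*x) dx = 45/2, giving area 45/2.
On [0, 1] the curve lies below the axis; ∫[0,1] (2*x^3 + 4*x^2 - 6*x) dx = -7/6, giving area 7/6.
Total area = 45/2 + 7/6 = 71/3.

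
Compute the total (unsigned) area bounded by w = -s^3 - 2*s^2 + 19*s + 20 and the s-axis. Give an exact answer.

The curve meets the s-axis where -s^3 - 2*s^2 + 19*s + 20 = 0, i.e. -(s - 4)*(s + 1)*(s + 5) = 0, at s = -5, -1, 4.
On [-5, -1] the curve lies below the axis; ∫[-5,-1] (-s^3 - 2*s^2 + 19*s + 20) ds = -224/3, giving area 224/3.
On [-1, 4] the curve lies above the axis; ∫[-1,4] (-s^3 - 2*s^2 + 19*s + 20) ds = 1625/12, giving area 1625/12.
Total area = 224/3 + 1625/12 = 2521/12.

2521/12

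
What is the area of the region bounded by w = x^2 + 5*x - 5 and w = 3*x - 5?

4/3

Set the curves equal: x^2 + 5*x - 5 = 3*x - 5, so x^2 + 2*x = 0, which factors as x*(x + 2) = 0. The curves meet at x = -2, 0.
On [-2, 0], w = 3*x - 5 is on top; that piece has area ∫[-2,0] (-(x^2 + 2*x)) dx = 4/3.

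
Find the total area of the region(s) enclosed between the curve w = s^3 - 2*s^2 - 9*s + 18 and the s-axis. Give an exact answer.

443/6

The curve meets the s-axis where s^3 - 2*s^2 - 9*s + 18 = 0, i.e. (s - 3)*(s - 2)*(s + 3) = 0, at s = -3, 2, 3.
On [-3, 2] the curve lies above the axis; ∫[-3,2] (s^3 - 2*s^2 - 9*s + 18) ds = 875/12, giving area 875/12.
On [2, 3] the curve lies below the axis; ∫[2,3] (s^3 - 2*s^2 - 9*s + 18) ds = -11/12, giving area 11/12.
Total area = 875/12 + 11/12 = 443/6.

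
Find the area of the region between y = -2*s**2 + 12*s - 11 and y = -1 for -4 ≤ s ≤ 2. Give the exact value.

560/3

The difference (-2*s**2 + 12*s - 11) - (-1) = -2*s**2 + 12*s - 10 changes sign at s = 1 inside [-4, 2], so split the integral there.
∫[-4,1] (-2*s**2 + 12*s - 10) ds = -550/3; the area of that piece is 550/3.
∫[1,2] (-2*s**2 + 12*s - 10) ds = 10/3.
Total area = 550/3 + 10/3 = 560/3.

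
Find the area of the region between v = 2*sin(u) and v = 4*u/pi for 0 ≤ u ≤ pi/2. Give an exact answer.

2 - pi/2

On [0, pi/2], (2*sin(u)) - (4*u/pi) = -4*u/pi + 2*sin(u) is ≥ 0 throughout, so the area is a single integral of |-4*u/pi + 2*sin(u)|.
∫[0,pi/2] (-4*u/pi + 2*sin(u)) du = 2 - pi/2.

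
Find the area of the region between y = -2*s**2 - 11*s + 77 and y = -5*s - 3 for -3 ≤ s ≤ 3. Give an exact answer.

On [-3, 3], (-2*s**2 - 11*s + 77) - (-5*s - 3) = -2*s**2 - 6*s + 80 is ≥ 0 throughout, so the area is a single integral of |-2*s**2 - 6*s + 80|.
∫[-3,3] (-2*s**2 - 6*s + 80) ds = 444.

444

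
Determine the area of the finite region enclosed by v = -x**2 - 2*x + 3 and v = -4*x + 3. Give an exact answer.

Set the curves equal: -x**2 - 2*x + 3 = -4*x + 3, so -x**2 + 2*x = 0, which factors as -x*(x - 2) = 0. The curves meet at x = 0, 2.
On [0, 2], v = -x**2 - 2*x + 3 is on top; that piece has area ∫[0,2] (-x**2 + 2*x) dx = 4/3.

4/3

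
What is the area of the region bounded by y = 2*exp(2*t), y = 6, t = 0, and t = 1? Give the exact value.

-11 + 6*log(3) + exp(2)

The difference (2*exp(2*t)) - (6) = 2*exp(2*t) - 6 changes sign at t = log(3)/2 inside [0, 1], so split the integral there.
∫[0,log(3)/2] (2*exp(2*t) - 6) dt = 2 - log(27); the area of that piece is -2 + log(27).
∫[log(3)/2,1] (2*exp(2*t) - 6) dt = -9 + 3*log(3) + exp(2).
Total area = (-2 + log(27)) + (-9 + 3*log(3) + exp(2)) = -11 + 6*log(3) + exp(2).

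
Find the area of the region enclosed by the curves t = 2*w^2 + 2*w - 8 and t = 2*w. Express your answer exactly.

Both boundary curves give t as a function of w, so integrate with respect to w. Setting them equal: 2*w^2 - 8 = 0, i.e. 2*(w - 2)*(w + 2) = 0, so they meet at w = -2, 2.
For w in [-2, 2], t = 2*w^2 + 2*w - 8 is on the left; area = ∫[-2,2] (-(2*w^2 - 8)) dw = 64/3.

64/3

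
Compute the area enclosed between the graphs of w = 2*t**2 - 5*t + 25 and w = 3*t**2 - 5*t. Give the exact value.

Set the curves equal: 2*t**2 - 5*t + 25 = 3*t**2 - 5*t, so -t**2 + 25 = 0, which factors as -(t - 5)*(t + 5) = 0. The curves meet at t = -5, 5.
On [-5, 5], w = 2*t**2 - 5*t + 25 is on top; that piece has area ∫[-5,5] (-t**2 + 25) dt = 500/3.

500/3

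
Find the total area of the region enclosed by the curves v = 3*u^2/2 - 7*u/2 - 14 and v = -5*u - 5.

125/4

Set the curves equal: 3*u^2/2 - 7*u/2 - 14 = -5*u - 5, so 3*u^2/2 + 3*u/2 - 9 = 0, which factors as 3*(u - 2)*(u + 3)/2 = 0. The curves meet at u = -3, 2.
On [-3, 2], v = -5*u - 5 is on top; that piece has area ∫[-3,2] (-(3*u^2/2 + 3*u/2 - 9)) du = 125/4.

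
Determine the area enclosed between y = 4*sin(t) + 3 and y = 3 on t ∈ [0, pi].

8

On [0, pi], (4*sin(t) + 3) - (3) = 4*sin(t) is ≥ 0 throughout, so the area is a single integral of |4*sin(t)|.
∫[0,pi] (4*sin(t)) dt = 8.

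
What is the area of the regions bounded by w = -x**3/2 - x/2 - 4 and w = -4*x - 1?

Set the curves equal: -x**3/2 - x/2 - 4 = -4*x - 1, so -x**3/2 + 7*x/2 - 3 = 0, which factors as -(x - 2)*(x - 1)*(x + 3)/2 = 0. The curves meet at x = -3, 1, 2.
On [-3, 1], w = -4*x - 1 is on top; that piece has area ∫[-3,1] (-(-x**3/2 + 7*x/2 - 3)) dx = 16.
On [1, 2], w = -x**3/2 - x/2 - 4 is on top; that piece has area ∫[1,2] (-x**3/2 + 7*x/2 - 3) dx = 3/8.
Total enclosed area = 16 + 3/8 = 131/8.

131/8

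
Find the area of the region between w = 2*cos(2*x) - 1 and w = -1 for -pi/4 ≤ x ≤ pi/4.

2

On [-pi/4, pi/4], (2*cos(2*x) - 1) - (-1) = 2*cos(2*x) is ≥ 0 throughout, so the area is a single integral of |2*cos(2*x)|.
∫[-pi/4,pi/4] (2*cos(2*x)) dx = 2.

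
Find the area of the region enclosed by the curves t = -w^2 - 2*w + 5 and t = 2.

32/3

Both boundary curves give t as a function of w, so integrate with respect to w. Setting them equal: -w^2 - 2*w + 3 = 0, i.e. -(w - 1)*(w + 3) = 0, so they meet at w = -3, 1.
For w in [-3, 1], t = -w^2 - 2*w + 5 is on the right; area = ∫[-3,1] (-w^2 - 2*w + 3) dw = 32/3.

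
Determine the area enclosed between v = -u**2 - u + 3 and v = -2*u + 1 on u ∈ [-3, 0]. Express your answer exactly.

The difference (-u**2 - u + 3) - (-2*u + 1) = -u**2 + u + 2 changes sign at u = -1 inside [-3, 0], so split the integral there.
∫[-3,-1] (-u**2 + u + 2) du = -26/3; the area of that piece is 26/3.
∫[-1,0] (-u**2 + u + 2) du = 7/6.
Total area = 26/3 + 7/6 = 59/6.

59/6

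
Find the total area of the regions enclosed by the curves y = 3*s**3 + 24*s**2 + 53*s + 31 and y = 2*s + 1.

71/2

Set the curves equal: 3*s**3 + 24*s**2 + 53*s + 31 = 2*s + 1, so 3*s**3 + 24*s**2 + 51*s + 30 = 0, which factors as 3*(s + 1)*(s + 2)*(s + 5) = 0. The curves meet at s = -5, -2, -1.
On [-5, -2], y = 3*s**3 + 24*s**2 + 53*s + 31 is on top; that piece has area ∫[-5,-2] (3*s**3 + 24*s**2 + 51*s + 30) ds = 135/4.
On [-2, -1], y = 2*s + 1 is on top; that piece has area ∫[-2,-1] (-(3*s**3 + 24*s**2 + 51*s + 30)) ds = 7/4.
Total enclosed area = 135/4 + 7/4 = 71/2.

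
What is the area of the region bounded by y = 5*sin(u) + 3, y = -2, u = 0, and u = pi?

On [0, pi], (5*sin(u) + 3) - (-2) = 5*sin(u) + 5 is ≥ 0 throughout, so the area is a single integral of |5*sin(u) + 5|.
∫[0,pi] (5*sin(u) + 5) du = 10 + 5*pi.

10 + 5*pi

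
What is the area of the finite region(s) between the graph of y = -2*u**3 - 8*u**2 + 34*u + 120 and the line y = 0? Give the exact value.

3901/6

The curve meets the u-axis where -2*u**3 - 8*u**2 + 34*u + 120 = 0, i.e. -2*(u - 4)*(u + 3)*(u + 5) = 0, at u = -5, -3, 4.
On [-5, -3] the curve lies below the axis; ∫[-5,-3] (-2*u**3 - 8*u**2 + 34*u + 120) du = -64/3, giving area 64/3.
On [-3, 4] the curve lies above the axis; ∫[-3,4] (-2*u**3 - 8*u**2 + 34*u + 120) du = 3773/6, giving area 3773/6.
Total area = 64/3 + 3773/6 = 3901/6.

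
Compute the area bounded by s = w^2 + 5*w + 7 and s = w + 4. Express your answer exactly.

4/3

Both boundary curves give s as a function of w, so integrate with respect to w. Setting them equal: w^2 + 4*w + 3 = 0, i.e. (w + 1)*(w + 3) = 0, so they meet at w = -3, -1.
For w in [-3, -1], s = w^2 + 5*w + 7 is on the left; area = ∫[-3,-1] (-(w^2 + 4*w + 3)) dw = 4/3.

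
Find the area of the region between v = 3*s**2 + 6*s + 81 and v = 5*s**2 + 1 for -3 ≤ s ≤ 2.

1085/3

On [-3, 2], (3*s**2 + 6*s + 81) - (5*s**2 + 1) = -2*s**2 + 6*s + 80 is ≥ 0 throughout, so the area is a single integral of |-2*s**2 + 6*s + 80|.
∫[-3,2] (-2*s**2 + 6*s + 80) ds = 1085/3.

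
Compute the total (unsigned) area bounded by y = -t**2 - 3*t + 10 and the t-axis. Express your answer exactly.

343/6

The curve meets the t-axis where -t**2 - 3*t + 10 = 0, i.e. -(t - 2)*(t + 5) = 0, at t = -5, 2.
On [-5, 2] the curve lies above the axis; ∫[-5,2] (-t**2 - 3*t + 10) dt = 343/6, giving area 343/6.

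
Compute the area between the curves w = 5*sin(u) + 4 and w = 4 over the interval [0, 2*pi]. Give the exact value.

20

The difference (5*sin(u) + 4) - (4) = 5*sin(u) changes sign at u = pi inside [0, 2*pi], so split the integral there.
∫[0,pi] (5*sin(u)) du = 10.
∫[pi,2*pi] (5*sin(u)) du = -10; the area of that piece is 10.
Total area = 10 + 10 = 20.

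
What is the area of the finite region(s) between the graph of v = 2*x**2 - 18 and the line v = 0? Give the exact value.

72

The curve meets the x-axis where 2*x**2 - 18 = 0, i.e. 2*(x - 3)*(x + 3) = 0, at x = -3, 3.
On [-3, 3] the curve lies below the axis; ∫[-3,3] (2*x**2 - 18) dx = -72, giving area 72.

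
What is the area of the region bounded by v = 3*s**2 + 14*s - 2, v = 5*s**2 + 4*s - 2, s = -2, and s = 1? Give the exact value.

The difference (3*s**2 + 14*s - 2) - (5*s**2 + 4*s - 2) = -2*s**2 + 10*s changes sign at s = 0 inside [-2, 1], so split the integral there.
∫[-2,0] (-2*s**2 + 10*s) ds = -76/3; the area of that piece is 76/3.
∫[0,1] (-2*s**2 + 10*s) ds = 13/3.
Total area = 76/3 + 13/3 = 89/3.

89/3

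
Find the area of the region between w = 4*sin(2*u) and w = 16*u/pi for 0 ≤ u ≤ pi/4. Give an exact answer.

On [0, pi/4], (4*sin(2*u)) - (16*u/pi) = -16*u/pi + 4*sin(2*u) is ≥ 0 throughout, so the area is a single integral of |-16*u/pi + 4*sin(2*u)|.
∫[0,pi/4] (-16*u/pi + 4*sin(2*u)) du = 2 - pi/2.

2 - pi/2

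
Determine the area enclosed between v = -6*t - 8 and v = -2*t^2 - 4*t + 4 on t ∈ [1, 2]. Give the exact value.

31/3

On [1, 2], (-6*t - 8) - (-2*t^2 - 4*t + 4) = 2*t^2 - 2*t - 12 is ≤ 0 throughout, so the area is a single integral of |2*t^2 - 2*t - 12|.
∫[1,2] (2*t^2 - 2*t - 12) dt = -31/3; the area of that piece is 31/3.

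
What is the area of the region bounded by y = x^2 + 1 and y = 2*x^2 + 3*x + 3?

Set the curves equal: x^2 + 1 = 2*x^2 + 3*x + 3, so -x^2 - 3*x - 2 = 0, which factors as -(x + 1)*(x + 2) = 0. The curves meet at x = -2, -1.
On [-2, -1], y = x^2 + 1 is on top; that piece has area ∫[-2,-1] (-x^2 - 3*x - 2) dx = 1/6.

1/6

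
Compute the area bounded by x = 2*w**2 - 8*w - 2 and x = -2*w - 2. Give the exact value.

Both boundary curves give x as a function of w, so integrate with respect to w. Setting them equal: 2*w**2 - 6*w = 0, i.e. 2*w*(w - 3) = 0, so they meet at w = 0, 3.
For w in [0, 3], x = 2*w**2 - 8*w - 2 is on the left; area = ∫[0,3] (-(2*w**2 - 6*w)) dw = 9.

9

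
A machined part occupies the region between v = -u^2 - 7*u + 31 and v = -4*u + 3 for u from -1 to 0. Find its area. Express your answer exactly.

On [-1, 0], (-u^2 - 7*u + 31) - (-4*u + 3) = -u^2 - 3*u + 28 is ≥ 0 throughout, so the area is a single integral of |-u^2 - 3*u + 28|.
∫[-1,0] (-u^2 - 3*u + 28) du = 175/6.

175/6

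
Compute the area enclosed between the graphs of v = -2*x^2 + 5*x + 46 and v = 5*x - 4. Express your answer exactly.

1000/3

Set the curves equal: -2*x^2 + 5*x + 46 = 5*x - 4, so -2*x^2 + 50 = 0, which factors as -2*(x - 5)*(x + 5) = 0. The curves meet at x = -5, 5.
On [-5, 5], v = -2*x^2 + 5*x + 46 is on top; that piece has area ∫[-5,5] (-2*x^2 + 50) dx = 1000/3.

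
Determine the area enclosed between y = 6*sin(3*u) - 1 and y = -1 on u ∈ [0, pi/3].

On [0, pi/3], (6*sin(3*u) - 1) - (-1) = 6*sin(3*u) is ≥ 0 throughout, so the area is a single integral of |6*sin(3*u)|.
∫[0,pi/3] (6*sin(3*u)) du = 4.

4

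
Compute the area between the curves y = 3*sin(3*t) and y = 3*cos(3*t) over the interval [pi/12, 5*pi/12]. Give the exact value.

On [pi/12, 5*pi/12], (3*sin(3*t)) - (3*cos(3*t)) = 3*sin(3*t) - 3*cos(3*t) is ≥ 0 throughout, so the area is a single integral of |3*sin(3*t) - 3*cos(3*t)|.
∫[pi/12,5*pi/12] (3*sin(3*t) - 3*cos(3*t)) dt = 2*sqrt(2).

2*sqrt(2)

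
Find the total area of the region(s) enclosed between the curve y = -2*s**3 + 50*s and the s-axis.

625

The curve meets the s-axis where -2*s**3 + 50*s = 0, i.e. -2*s*(s - 5)*(s + 5) = 0, at s = -5, 0, 5.
On [-5, 0] the curve lies below the axis; ∫[-5,0] (-2*s**3 + 50*s) ds = -625/2, giving area 625/2.
On [0, 5] the curve lies above the axis; ∫[0,5] (-2*s**3 + 50*s) ds = 625/2, giving area 625/2.
Total area = 625/2 + 625/2 = 625.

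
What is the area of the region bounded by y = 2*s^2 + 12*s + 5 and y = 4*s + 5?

Set the curves equal: 2*s^2 + 12*s + 5 = 4*s + 5, so 2*s^2 + 8*s = 0, which factors as 2*s*(s + 4) = 0. The curves meet at s = -4, 0.
On [-4, 0], y = 4*s + 5 is on top; that piece has area ∫[-4,0] (-(2*s^2 + 8*s)) ds = 64/3.

64/3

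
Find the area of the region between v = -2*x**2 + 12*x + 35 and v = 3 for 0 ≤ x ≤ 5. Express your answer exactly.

680/3

On [0, 5], (-2*x**2 + 12*x + 35) - (3) = -2*x**2 + 12*x + 32 is ≥ 0 throughout, so the area is a single integral of |-2*x**2 + 12*x + 32|.
∫[0,5] (-2*x**2 + 12*x + 32) dx = 680/3.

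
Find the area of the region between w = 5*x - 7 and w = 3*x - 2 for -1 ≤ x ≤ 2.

On [-1, 2], (5*x - 7) - (3*x - 2) = 2*x - 5 is ≤ 0 throughout, so the area is a single integral of |2*x - 5|.
∫[-1,2] (2*x - 5) dx = -12; the area of that piece is 12.

12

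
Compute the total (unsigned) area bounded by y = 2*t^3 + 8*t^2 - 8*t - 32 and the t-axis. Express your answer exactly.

The curve meets the t-axis where 2*t^3 + 8*t^2 - 8*t - 32 = 0, i.e. 2*(t - 2)*(t + 2)*(t + 4) = 0, at t = -4, -2, 2.
On [-4, -2] the curve lies above the axis; ∫[-4,-2] (2*t^3 + 8*t^2 - 8*t - 32) dt = 40/3, giving area 40/3.
On [-2, 2] the curve lies below the axis; ∫[-2,2] (2*t^3 + 8*t^2 - 8*t - 32) dt = -256/3, giving area 256/3.
Total area = 40/3 + 256/3 = 296/3.

296/3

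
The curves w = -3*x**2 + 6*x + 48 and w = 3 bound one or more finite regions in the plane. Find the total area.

256

Set the curves equal: -3*x**2 + 6*x + 48 = 3, so -3*x**2 + 6*x + 45 = 0, which factors as -3*(x - 5)*(x + 3) = 0. The curves meet at x = -3, 5.
On [-3, 5], w = -3*x**2 + 6*x + 48 is on top; that piece has area ∫[-3,5] (-3*x**2 + 6*x + 45) dx = 256.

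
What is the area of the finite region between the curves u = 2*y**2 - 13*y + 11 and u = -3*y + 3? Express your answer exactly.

9

Both boundary curves give u as a function of y, so integrate with respect to y. Setting them equal: 2*y**2 - 10*y + 8 = 0, i.e. 2*(y - 4)*(y - 1) = 0, so they meet at y = 1, 4.
For y in [1, 4], u = 2*y**2 - 13*y + 11 is on the left; area = ∫[1,4] (-(2*y**2 - 10*y + 8)) dy = 9.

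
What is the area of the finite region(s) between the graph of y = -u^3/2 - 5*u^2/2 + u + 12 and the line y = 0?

443/12

The curve meets the u-axis where -u^3/2 - 5*u^2/2 + u + 12 = 0, i.e. -(u - 2)*(u + 3)*(u + 4)/2 = 0, at u = -4, -3, 2.
On [-4, -3] the curve lies below the axis; ∫[-4,-3] (-u^3/2 - 5*u^2/2 + u + 12) du = -11/24, giving area 11/24.
On [-3, 2] the curve lies above the axis; ∫[-3,2] (-u^3/2 - 5*u^2/2 + u + 12) du = 875/24, giving area 875/24.
Total area = 11/24 + 875/24 = 443/12.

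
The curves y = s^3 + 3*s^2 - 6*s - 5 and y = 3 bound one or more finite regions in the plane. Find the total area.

Set the curves equal: s^3 + 3*s^2 - 6*s - 5 = 3, so s^3 + 3*s^2 - 6*s - 8 = 0, which factors as (s - 2)*(s + 1)*(s + 4) = 0. The curves meet at s = -4, -1, 2.
On [-4, -1], y = s^3 + 3*s^2 - 6*s - 5 is on top; that piece has area ∫[-4,-1] (s^3 + 3*s^2 - 6*s - 8) ds = 81/4.
On [-1, 2], y = 3 is on top; that piece has area ∫[-1,2] (-(s^3 + 3*s^2 - 6*s - 8)) ds = 81/4.
Total enclosed area = 81/4 + 81/4 = 81/2.

81/2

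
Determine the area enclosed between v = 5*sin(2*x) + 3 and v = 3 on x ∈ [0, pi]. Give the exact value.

10

The difference (5*sin(2*x) + 3) - (3) = 5*sin(2*x) changes sign at x = pi/2 inside [0, pi], so split the integral there.
∫[0,pi/2] (5*sin(2*x)) dx = 5.
∫[pi/2,pi] (5*sin(2*x)) dx = -5; the area of that piece is 5.
Total area = 5 + 5 = 10.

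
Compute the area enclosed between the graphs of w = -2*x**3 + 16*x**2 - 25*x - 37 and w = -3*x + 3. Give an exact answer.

443/3

Set the curves equal: -2*x**3 + 16*x**2 - 25*x - 37 = -3*x + 3, so -2*x**3 + 16*x**2 - 22*x - 40 = 0, which factors as -2*(x - 5)*(x - 4)*(x + 1) = 0. The curves meet at x = -1, 4, 5.
On [-1, 4], w = -3*x + 3 is on top; that piece has area ∫[-1,4] (-(-2*x**3 + 16*x**2 - 22*x - 40)) dx = 875/6.
On [4, 5], w = -2*x**3 + 16*x**2 - 25*x - 37 is on top; that piece has area ∫[4,5] (-2*x**3 + 16*x**2 - 22*x - 40) dx = 11/6.
Total enclosed area = 875/6 + 11/6 = 443/3.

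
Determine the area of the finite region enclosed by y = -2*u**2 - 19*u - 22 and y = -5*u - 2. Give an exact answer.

Set the curves equal: -2*u**2 - 19*u - 22 = -5*u - 2, so -2*u**2 - 14*u - 20 = 0, which factors as -2*(u + 2)*(u + 5) = 0. The curves meet at u = -5, -2.
On [-5, -2], y = -2*u**2 - 19*u - 22 is on top; that piece has area ∫[-5,-2] (-2*u**2 - 14*u - 20) du = 9.

9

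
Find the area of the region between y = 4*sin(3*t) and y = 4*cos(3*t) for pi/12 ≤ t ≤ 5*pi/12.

On [pi/12, 5*pi/12], (4*sin(3*t)) - (4*cos(3*t)) = 4*sin(3*t) - 4*cos(3*t) is ≥ 0 throughout, so the area is a single integral of |4*sin(3*t) - 4*cos(3*t)|.
∫[pi/12,5*pi/12] (4*sin(3*t) - 4*cos(3*t)) dt = 8*sqrt(2)/3.

8*sqrt(2)/3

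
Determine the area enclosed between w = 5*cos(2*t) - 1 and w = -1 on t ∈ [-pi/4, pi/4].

5

On [-pi/4, pi/4], (5*cos(2*t) - 1) - (-1) = 5*cos(2*t) is ≥ 0 throughout, so the area is a single integral of |5*cos(2*t)|.
∫[-pi/4,pi/4] (5*cos(2*t)) dt = 5.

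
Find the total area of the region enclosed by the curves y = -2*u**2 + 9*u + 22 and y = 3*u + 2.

Set the curves equal: -2*u**2 + 9*u + 22 = 3*u + 2, so -2*u**2 + 6*u + 20 = 0, which factors as -2*(u - 5)*(u + 2) = 0. The curves meet at u = -2, 5.
On [-2, 5], y = -2*u**2 + 9*u + 22 is on top; that piece has area ∫[-2,5] (-2*u**2 + 6*u + 20) du = 343/3.

343/3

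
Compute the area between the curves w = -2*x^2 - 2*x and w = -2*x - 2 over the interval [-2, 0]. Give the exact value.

The difference (-2*x^2 - 2*x) - (-2*x - 2) = -2*x^2 + 2 changes sign at x = -1 inside [-2, 0], so split the integral there.
∫[-2,-1] (-2*x^2 + 2) dx = -8/3; the area of that piece is 8/3.
∫[-1,0] (-2*x^2 + 2) dx = 4/3.
Total area = 8/3 + 4/3 = 4.

4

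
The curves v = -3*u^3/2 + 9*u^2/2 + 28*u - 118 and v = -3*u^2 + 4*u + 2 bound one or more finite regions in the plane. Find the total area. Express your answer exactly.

Set the curves equal: -3*u^3/2 + 9*u^2/2 + 28*u - 118 = -3*u^2 + 4*u + 2, so -3*u^3/2 + 15*u^2/2 + 24*u - 120 = 0, which factors as -3*(u - 5)*(u - 4)*(u + 4)/2 = 0. The curves meet at u = -4, 4, 5.
On [-4, 4], v = -3*u^2 + 4*u + 2 is on top; that piece has area ∫[-4,4] (-(-3*u^3/2 + 15*u^2/2 + 24*u - 120)) du = 640.
On [4, 5], v = -3*u^3/2 + 9*u^2/2 + 28*u - 118 is on top; that piece has area ∫[4,5] (-3*u^3/2 + 15*u^2/2 + 24*u - 120) du = 17/8.
Total enclosed area = 640 + 17/8 = 5137/8.

5137/8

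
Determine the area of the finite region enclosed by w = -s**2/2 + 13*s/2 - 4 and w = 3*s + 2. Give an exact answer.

1/12

Set the curves equal: -s**2/2 + 13*s/2 - 4 = 3*s + 2, so -s**2/2 + 7*s/2 - 6 = 0, which factors as -(s - 4)*(s - 3)/2 = 0. The curves meet at s = 3, 4.
On [3, 4], w = -s**2/2 + 13*s/2 - 4 is on top; that piece has area ∫[3,4] (-s**2/2 + 7*s/2 - 6) ds = 1/12.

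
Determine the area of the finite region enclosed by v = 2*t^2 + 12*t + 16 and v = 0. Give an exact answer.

8/3

Set the curves equal: 2*t^2 + 12*t + 16 = 0, so 2*t^2 + 12*t + 16 = 0, which factors as 2*(t + 2)*(t + 4) = 0. The curves meet at t = -4, -2.
On [-4, -2], v = 0 is on top; that piece has area ∫[-4,-2] (-(2*t^2 + 12*t + 16)) dt = 8/3.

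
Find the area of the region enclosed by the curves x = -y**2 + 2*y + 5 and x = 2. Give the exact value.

32/3

Both boundary curves give x as a function of y, so integrate with respect to y. Setting them equal: -y**2 + 2*y + 3 = 0, i.e. -(y - 3)*(y + 1) = 0, so they meet at y = -1, 3.
For y in [-1, 3], x = -y**2 + 2*y + 5 is on the right; area = ∫[-1,3] (-y**2 + 2*y + 3) dy = 32/3.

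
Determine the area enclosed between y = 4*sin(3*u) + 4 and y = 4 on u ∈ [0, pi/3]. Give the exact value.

On [0, pi/3], (4*sin(3*u) + 4) - (4) = 4*sin(3*u) is ≥ 0 throughout, so the area is a single integral of |4*sin(3*u)|.
∫[0,pi/3] (4*sin(3*u)) du = 8/3.

8/3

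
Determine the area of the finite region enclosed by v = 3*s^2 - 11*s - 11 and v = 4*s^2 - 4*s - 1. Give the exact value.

Set the curves equal: 3*s^2 - 11*s - 11 = 4*s^2 - 4*s - 1, so -s^2 - 7*s - 10 = 0, which factors as -(s + 2)*(s + 5) = 0. The curves meet at s = -5, -2.
On [-5, -2], v = 3*s^2 - 11*s - 11 is on top; that piece has area ∫[-5,-2] (-s^2 - 7*s - 10) ds = 9/2.

9/2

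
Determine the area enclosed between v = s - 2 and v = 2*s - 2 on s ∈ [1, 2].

3/2

On [1, 2], (s - 2) - (2*s - 2) = -s is ≤ 0 throughout, so the area is a single integral of |-s|.
∫[1,2] (-s) ds = -3/2; the area of that piece is 3/2.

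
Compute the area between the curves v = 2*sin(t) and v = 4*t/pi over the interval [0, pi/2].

On [0, pi/2], (2*sin(t)) - (4*t/pi) = -4*t/pi + 2*sin(t) is ≥ 0 throughout, so the area is a single integral of |-4*t/pi + 2*sin(t)|.
∫[0,pi/2] (-4*t/pi + 2*sin(t)) dt = 2 - pi/2.

2 - pi/2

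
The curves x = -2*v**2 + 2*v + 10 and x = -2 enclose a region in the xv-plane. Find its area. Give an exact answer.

Both boundary curves give x as a function of v, so integrate with respect to v. Setting them equal: -2*v**2 + 2*v + 12 = 0, i.e. -2*(v - 3)*(v + 2) = 0, so they meet at v = -2, 3.
For v in [-2, 3], x = -2*v**2 + 2*v + 10 is on the right; area = ∫[-2,3] (-2*v**2 + 2*v + 12) dv = 125/3.

125/3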